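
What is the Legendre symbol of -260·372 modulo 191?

1

By multiplicativity, (-260·372/191) = (-260/191)·(372/191).
First factor (-260/191):
Reduce the numerator: -260 ≡ 122 (mod 191), so (-260/191) = (122/191).
Factor out 2: 122 = 2·61. Since 191 ≡ 7 (mod 8), (2/191) = +1. Now have (61/191).
61 ≡ 1 (mod 4), so quadratic reciprocity gives (61/191) = (191/61). Reduce: 191 ≡ 8 (mod 61). Now have (8/61).
Factor out 2: 8 = 2^3. Since 61 ≡ 5 (mod 8), (2/61) = -1, and (2/61)^3 = -1. Now have -(1/61).
(1/61) = 1. Collecting the sign factors: -1.
Second factor (372/191):
Reduce the numerator: 372 ≡ 181 (mod 191), so (372/191) = (181/191).
181 ≡ 1 (mod 4), so quadratic reciprocity gives (181/191) = (191/181). Reduce: 191 ≡ 10 (mod 181). Now have (10/181).
Factor out 2: 10 = 2·5. Since 181 ≡ 5 (mod 8), (2/181) = -1. Now have -(5/181).
5 ≡ 1 (mod 4), so quadratic reciprocity gives (5/181) = (181/5). Reduce: 181 ≡ 1 (mod 5). Now have -(1/5).
(1/5) = 1. Collecting the sign factors: -1.
Product: (-1)·(-1) = 1.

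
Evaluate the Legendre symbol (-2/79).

-1

Pull out -1: (-2/79) = (-1/79)·(2/79). Since 79 ≡ 3 (mod 4), (-1/79) = -1. Now have -(2/79).
Factor out 2: 2 = 2. Since 79 ≡ 7 (mod 8), (2/79) = +1. Now have -(1/79).
(1/79) = 1. Collecting the sign factors: -1.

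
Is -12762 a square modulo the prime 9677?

yes

(-12762|9677)
  = (12762|9677)    [9677 ≡ 1 mod 4 ⇒ (-1|9677) = +1]
  = (3085|9677)    [12762 ≡ 3085 mod 9677]
  = (9677|3085)    [QR: 3085 ≡ 1 mod 4, sign kept]
  = (422|3085)    [9677 ≡ 422 mod 3085]
  = -(211|3085)    [3085 ≡ 5 mod 8 ⇒ (2|3085) = -1]
  = -(3085|211)    [QR: 3085 ≡ 1 mod 4, sign kept]
  = -(131|211)    [3085 ≡ 131 mod 211]
  = (211|131)    [QR: both ≡ 3 mod 4, sign flips]
  = (80|131)    [211 ≡ 80 mod 131]
  = (5|131)    [131 ≡ 3 mod 8 ⇒ (2|131)^4 = +1]
  = (131|5)    [QR: 5 ≡ 1 mod 4, sign kept]
  = (1|5)    [131 ≡ 1 mod 5]
  = 1    [(1|5) = 1]
(-12762|9677) = 1, and 9677 is prime, so -12762 is a quadratic residue mod 9677.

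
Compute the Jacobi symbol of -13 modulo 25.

(-13/25)
  = (12/25)    [-13 ≡ 12 mod 25]
  = (3/25)    [25 ≡ 1 mod 8 ⇒ (2/25)^2 = +1]
  = (25/3)    [QR: 25 ≡ 1 mod 4, sign kept]
  = (1/3)    [25 ≡ 1 mod 3]
  = 1    [(1/3) = 1]

1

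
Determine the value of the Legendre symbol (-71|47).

Reduce the numerator: -71 ≡ 23 (mod 47), so (-71|47) = (23|47).
Both 23 ≡ 3 and 47 ≡ 3 (mod 4), so reciprocity gives (23|47) = -(47|23). Reduce: 47 ≡ 1 (mod 23). Now have -(1|23).
(1|23) = 1. Collecting the sign factors: -1.

-1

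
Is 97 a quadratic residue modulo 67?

no

(97/67)
  = (30/67)    [97 ≡ 30 mod 67]
  = -(15/67)    [67 ≡ 3 mod 8 ⇒ (2/67) = -1]
  = (67/15)    [QR: both ≡ 3 mod 4, sign flips]
  = (7/15)    [67 ≡ 7 mod 15]
  = -(15/7)    [QR: both ≡ 3 mod 4, sign flips]
  = -(1/7)    [15 ≡ 1 mod 7]
  = -1    [(1/7) = 1]
(97/67) = -1, and 67 is prime, so 97 is not a quadratic residue mod 67.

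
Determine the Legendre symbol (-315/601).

-1

(-315/601)
  = (315/601)    [601 ≡ 1 mod 4 ⇒ (-1/601) = +1]
  = (601/315)    [QR: 601 ≡ 1 mod 4, sign kept]
  = (286/315)    [601 ≡ 286 mod 315]
  = -(143/315)    [315 ≡ 3 mod 8 ⇒ (2/315) = -1]
  = (315/143)    [QR: both ≡ 3 mod 4, sign flips]
  = (29/143)    [315 ≡ 29 mod 143]
  = (143/29)    [QR: 29 ≡ 1 mod 4, sign kept]
  = (27/29)    [143 ≡ 27 mod 29]
  = (29/27)    [QR: 29 ≡ 1 mod 4, sign kept]
  = (2/27)    [29 ≡ 2 mod 27]
  = -(1/27)    [27 ≡ 3 mod 8 ⇒ (2/27) = -1]
  = -1    [(1/27) = 1]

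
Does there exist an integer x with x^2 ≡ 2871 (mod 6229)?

yes

(2871/6229)
  = (6229/2871)    [QR: 6229 ≡ 1 mod 4, sign kept]
  = (487/2871)    [6229 ≡ 487 mod 2871]
  = -(2871/487)    [QR: both ≡ 3 mod 4, sign flips]
  = -(436/487)    [2871 ≡ 436 mod 487]
  = -(109/487)    [487 ≡ 7 mod 8 ⇒ (2/487)^2 = +1]
  = -(487/109)    [QR: 109 ≡ 1 mod 4, sign kept]
  = -(51/109)    [487 ≡ 51 mod 109]
  = -(109/51)    [QR: 109 ≡ 1 mod 4, sign kept]
  = -(7/51)    [109 ≡ 7 mod 51]
  = (51/7)    [QR: both ≡ 3 mod 4, sign flips]
  = (2/7)    [51 ≡ 2 mod 7]
  = (1/7)    [7 ≡ 7 mod 8 ⇒ (2/7) = +1]
  = 1    [(1/7) = 1]
The Legendre symbol is 1, so x^2 ≡ 2871 (mod 6229) has solution.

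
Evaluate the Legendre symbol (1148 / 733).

-1

(1148 / 733)
  = (415 / 733)    [1148 ≡ 415 mod 733]
  = (733 / 415)    [QR: 733 ≡ 1 mod 4, sign kept]
  = (318 / 415)    [733 ≡ 318 mod 415]
  = (159 / 415)    [415 ≡ 7 mod 8 ⇒ (2 / 415) = +1]
  = -(415 / 159)    [QR: both ≡ 3 mod 4, sign flips]
  = -(97 / 159)    [415 ≡ 97 mod 159]
  = -(159 / 97)    [QR: 97 ≡ 1 mod 4, sign kept]
  = -(62 / 97)    [159 ≡ 62 mod 97]
  = -(31 / 97)    [97 ≡ 1 mod 8 ⇒ (2 / 97) = +1]
  = -(97 / 31)    [QR: 97 ≡ 1 mod 4, sign kept]
  = -(4 / 31)    [97 ≡ 4 mod 31]
  = -(1 / 31)    [31 ≡ 7 mod 8 ⇒ (2 / 31)^2 = +1]
  = -1    [(1 / 31) = 1]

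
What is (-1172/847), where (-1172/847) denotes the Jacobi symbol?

1

Pull out -1: (-1172/847) = (-1/847)·(1172/847). Since 847 ≡ 3 (mod 4), (-1/847) = -1. Now have -(1172/847).
Reduce the numerator: 1172 ≡ 325 (mod 847), so (1172/847) = (325/847).
325 ≡ 1 (mod 4), so quadratic reciprocity gives (325/847) = (847/325). Reduce: 847 ≡ 197 (mod 325). Now have -(197/325).
197 ≡ 1 (mod 4), so quadratic reciprocity gives (197/325) = (325/197). Reduce: 325 ≡ 128 (mod 197). Now have -(128/197).
Factor out 2: 128 = 2^7. Since 197 ≡ 5 (mod 8), (2/197) = -1, and (2/197)^7 = -1. Now have (1/197).
(1/197) = 1. Collecting the sign factors: 1.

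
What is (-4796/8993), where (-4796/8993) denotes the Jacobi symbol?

Reduce the numerator: -4796 ≡ 4197 (mod 8993), so (-4796/8993) = (4197/8993).
4197 ≡ 1 (mod 4), so quadratic reciprocity gives (4197/8993) = (8993/4197). Reduce: 8993 ≡ 599 (mod 4197). Now have (599/4197).
4197 ≡ 1 (mod 4), so quadratic reciprocity gives (599/4197) = (4197/599). Reduce: 4197 ≡ 4 (mod 599). Now have (4/599).
Factor out 2: 4 = 2^2. Since 599 ≡ 7 (mod 8), (2/599) = +1, and (2/599)^2 = +1. Now have (1/599).
(1/599) = 1. Collecting the sign factors: 1.

1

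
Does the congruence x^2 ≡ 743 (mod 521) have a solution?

Reduce the numerator: 743 ≡ 222 (mod 521), so (743/521) = (222/521).
Factor out 2: 222 = 2·111. Since 521 ≡ 1 (mod 8), (2/521) = +1. Now have (111/521).
521 ≡ 1 (mod 4), so quadratic reciprocity gives (111/521) = (521/111). Reduce: 521 ≡ 77 (mod 111). Now have (77/111).
77 ≡ 1 (mod 4), so quadratic reciprocity gives (77/111) = (111/77). Reduce: 111 ≡ 34 (mod 77). Now have (34/77).
Factor out 2: 34 = 2·17. Since 77 ≡ 5 (mod 8), (2/77) = -1. Now have -(17/77).
17 ≡ 1 (mod 4), so quadratic reciprocity gives (17/77) = (77/17). Reduce: 77 ≡ 9 (mod 17). Now have -(9/17).
9 ≡ 1 (mod 4), so quadratic reciprocity gives (9/17) = (17/9). Reduce: 17 ≡ 8 (mod 9). Now have -(8/9).
Factor out 2: 8 = 2^3. Since 9 ≡ 1 (mod 8), (2/9) = +1, and (2/9)^3 = +1. Now have -(1/9).
(1/9) = 1. Collecting the sign factors: -1.
(743/521) = -1, and 521 is prime, so 743 is not a quadratic residue mod 521.

no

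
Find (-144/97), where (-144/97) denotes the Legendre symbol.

(-144/97)
  = (50/97)    [-144 ≡ 50 mod 97]
  = (25/97)    [97 ≡ 1 mod 8 ⇒ (2/97) = +1]
  = (97/25)    [QR: 25 ≡ 1 mod 4, sign kept]
  = (22/25)    [97 ≡ 22 mod 25]
  = (11/25)    [25 ≡ 1 mod 8 ⇒ (2/25) = +1]
  = (25/11)    [QR: 25 ≡ 1 mod 4, sign kept]
  = (3/11)    [25 ≡ 3 mod 11]
  = -(11/3)    [QR: both ≡ 3 mod 4, sign flips]
  = -(2/3)    [11 ≡ 2 mod 3]
  = (1/3)    [3 ≡ 3 mod 8 ⇒ (2/3) = -1]
  = 1    [(1/3) = 1]

1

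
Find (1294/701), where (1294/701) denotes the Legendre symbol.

Reduce the numerator: 1294 ≡ 593 (mod 701), so (1294/701) = (593/701).
593 ≡ 1 (mod 4), so quadratic reciprocity gives (593/701) = (701/593). Reduce: 701 ≡ 108 (mod 593). Now have (108/593).
Factor out 2: 108 = 2^2·27. Since 593 ≡ 1 (mod 8), (2/593) = +1, and (2/593)^2 = +1. Now have (27/593).
593 ≡ 1 (mod 4), so quadratic reciprocity gives (27/593) = (593/27). Reduce: 593 ≡ 26 (mod 27). Now have (26/27).
Factor out 2: 26 = 2·13. Since 27 ≡ 3 (mod 8), (2/27) = -1. Now have -(13/27).
13 ≡ 1 (mod 4), so quadratic reciprocity gives (13/27) = (27/13). Reduce: 27 ≡ 1 (mod 13). Now have -(1/13).
(1/13) = 1. Collecting the sign factors: -1.

-1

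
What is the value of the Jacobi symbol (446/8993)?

1

Factor out 2: 446 = 2·223. Since 8993 ≡ 1 (mod 8), (2/8993) = +1. Now have (223/8993).
8993 ≡ 1 (mod 4), so quadratic reciprocity gives (223/8993) = (8993/223). Reduce: 8993 ≡ 73 (mod 223). Now have (73/223).
73 ≡ 1 (mod 4), so quadratic reciprocity gives (73/223) = (223/73). Reduce: 223 ≡ 4 (mod 73). Now have (4/73).
Factor out 2: 4 = 2^2. Since 73 ≡ 1 (mod 8), (2/73) = +1, and (2/73)^2 = +1. Now have (1/73).
(1/73) = 1. Collecting the sign factors: 1.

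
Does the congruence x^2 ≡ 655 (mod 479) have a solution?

(655/479)
  = (176/479)    [655 ≡ 176 mod 479]
  = (11/479)    [479 ≡ 7 mod 8 ⇒ (2/479)^4 = +1]
  = -(479/11)    [QR: both ≡ 3 mod 4, sign flips]
  = -(6/11)    [479 ≡ 6 mod 11]
  = (3/11)    [11 ≡ 3 mod 8 ⇒ (2/11) = -1]
  = -(11/3)    [QR: both ≡ 3 mod 4, sign flips]
  = -(2/3)    [11 ≡ 2 mod 3]
  = (1/3)    [3 ≡ 3 mod 8 ⇒ (2/3) = -1]
  = 1    [(1/3) = 1]
(655/479) = 1, and 479 is prime, so 655 is a quadratic residue mod 479.

yes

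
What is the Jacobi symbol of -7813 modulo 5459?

-1

(-7813/5459)
  = -(7813/5459)    [5459 ≡ 3 mod 4 ⇒ (-1/5459) = -1]
  = -(2354/5459)    [7813 ≡ 2354 mod 5459]
  = (1177/5459)    [5459 ≡ 3 mod 8 ⇒ (2/5459) = -1]
  = (5459/1177)    [QR: 1177 ≡ 1 mod 4, sign kept]
  = (751/1177)    [5459 ≡ 751 mod 1177]
  = (1177/751)    [QR: 1177 ≡ 1 mod 4, sign kept]
  = (426/751)    [1177 ≡ 426 mod 751]
  = (213/751)    [751 ≡ 7 mod 8 ⇒ (2/751) = +1]
  = (751/213)    [QR: 213 ≡ 1 mod 4, sign kept]
  = (112/213)    [751 ≡ 112 mod 213]
  = (7/213)    [213 ≡ 5 mod 8 ⇒ (2/213)^4 = +1]
  = (213/7)    [QR: 213 ≡ 1 mod 4, sign kept]
  = (3/7)    [213 ≡ 3 mod 7]
  = -(7/3)    [QR: both ≡ 3 mod 4, sign flips]
  = -(1/3)    [7 ≡ 1 mod 3]
  = -1    [(1/3) = 1]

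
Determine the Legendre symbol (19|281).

-1

281 ≡ 1 (mod 4), so quadratic reciprocity gives (19|281) = (281|19). Reduce: 281 ≡ 15 (mod 19). Now have (15|19).
Both 15 ≡ 3 and 19 ≡ 3 (mod 4), so reciprocity gives (15|19) = -(19|15). Reduce: 19 ≡ 4 (mod 15). Now have -(4|15).
Factor out 2: 4 = 2^2. Since 15 ≡ 7 (mod 8), (2|15) = +1, and (2|15)^2 = +1. Now have -(1|15).
(1|15) = 1. Collecting the sign factors: -1.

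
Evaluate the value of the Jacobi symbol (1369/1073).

Reduce the numerator: 1369 ≡ 296 (mod 1073), so (1369/1073) = (296/1073).
Factor out 2: 296 = 2^3·37. Since 1073 ≡ 1 (mod 8), (2/1073) = +1, and (2/1073)^3 = +1. Now have (37/1073).
37 ≡ 1 (mod 4), so quadratic reciprocity gives (37/1073) = (1073/37). Reduce: 1073 ≡ 0 (mod 37). Now have (0/37).
The numerator is now 0 with denominator 37 > 1: the symbol is 0.

0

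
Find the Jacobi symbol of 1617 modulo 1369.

(1617/1369)
  = (248/1369)    [1617 ≡ 248 mod 1369]
  = (31/1369)    [1369 ≡ 1 mod 8 ⇒ (2/1369)^3 = +1]
  = (1369/31)    [QR: 1369 ≡ 1 mod 4, sign kept]
  = (5/31)    [1369 ≡ 5 mod 31]
  = (31/5)    [QR: 5 ≡ 1 mod 4, sign kept]
  = (1/5)    [31 ≡ 1 mod 5]
  = 1    [(1/5) = 1]

1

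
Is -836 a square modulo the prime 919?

(-836/919)
  = (83/919)    [-836 ≡ 83 mod 919]
  = -(919/83)    [QR: both ≡ 3 mod 4, sign flips]
  = -(6/83)    [919 ≡ 6 mod 83]
  = (3/83)    [83 ≡ 3 mod 8 ⇒ (2/83) = -1]
  = -(83/3)    [QR: both ≡ 3 mod 4, sign flips]
  = -(2/3)    [83 ≡ 2 mod 3]
  = (1/3)    [3 ≡ 3 mod 8 ⇒ (2/3) = -1]
  = 1    [(1/3) = 1]
The Legendre symbol is 1, so x^2 ≡ -836 (mod 919) has solution.

yes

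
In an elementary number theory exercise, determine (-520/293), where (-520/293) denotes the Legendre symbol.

Pull out -1: (-520/293) = (-1/293)·(520/293). Since 293 ≡ 1 (mod 4), (-1/293) = +1. Now have (520/293).
Reduce the numerator: 520 ≡ 227 (mod 293), so (520/293) = (227/293).
293 ≡ 1 (mod 4), so quadratic reciprocity gives (227/293) = (293/227). Reduce: 293 ≡ 66 (mod 227). Now have (66/227).
Factor out 2: 66 = 2·33. Since 227 ≡ 3 (mod 8), (2/227) = -1. Now have -(33/227).
33 ≡ 1 (mod 4), so quadratic reciprocity gives (33/227) = (227/33). Reduce: 227 ≡ 29 (mod 33). Now have -(29/33).
29 ≡ 1 (mod 4), so quadratic reciprocity gives (29/33) = (33/29). Reduce: 33 ≡ 4 (mod 29). Now have -(4/29).
Factor out 2: 4 = 2^2. Since 29 ≡ 5 (mod 8), (2/29) = -1, and (2/29)^2 = +1. Now have -(1/29).
(1/29) = 1. Collecting the sign factors: -1.

-1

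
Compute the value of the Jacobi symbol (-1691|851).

(-1691|851)
  = (11|851)    [-1691 ≡ 11 mod 851]
  = -(851|11)    [QR: both ≡ 3 mod 4, sign flips]
  = -(4|11)    [851 ≡ 4 mod 11]
  = -(1|11)    [11 ≡ 3 mod 8 ⇒ (2|11)^2 = +1]
  = -1    [(1|11) = 1]

-1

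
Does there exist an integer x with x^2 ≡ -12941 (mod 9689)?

(-12941/9689)
  = (12941/9689)    [9689 ≡ 1 mod 4 ⇒ (-1/9689) = +1]
  = (3252/9689)    [12941 ≡ 3252 mod 9689]
  = (813/9689)    [9689 ≡ 1 mod 8 ⇒ (2/9689)^2 = +1]
  = (9689/813)    [QR: 813 ≡ 1 mod 4, sign kept]
  = (746/813)    [9689 ≡ 746 mod 813]
  = -(373/813)    [813 ≡ 5 mod 8 ⇒ (2/813) = -1]
  = -(813/373)    [QR: 373 ≡ 1 mod 4, sign kept]
  = -(67/373)    [813 ≡ 67 mod 373]
  = -(373/67)    [QR: 373 ≡ 1 mod 4, sign kept]
  = -(38/67)    [373 ≡ 38 mod 67]
  = (19/67)    [67 ≡ 3 mod 8 ⇒ (2/67) = -1]
  = -(67/19)    [QR: both ≡ 3 mod 4, sign flips]
  = -(10/19)    [67 ≡ 10 mod 19]
  = (5/19)    [19 ≡ 3 mod 8 ⇒ (2/19) = -1]
  = (19/5)    [QR: 5 ≡ 1 mod 4, sign kept]
  = (4/5)    [19 ≡ 4 mod 5]
  = (1/5)    [5 ≡ 5 mod 8 ⇒ (2/5)^2 = +1]
  = 1    [(1/5) = 1]
The Legendre symbol is 1, so x^2 ≡ -12941 (mod 9689) has solution.

yes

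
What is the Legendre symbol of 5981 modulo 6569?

5981 ≡ 1 (mod 4), so quadratic reciprocity gives (5981 / 6569) = (6569 / 5981). Reduce: 6569 ≡ 588 (mod 5981). Now have (588 / 5981).
Factor out 2: 588 = 2^2·147. Since 5981 ≡ 5 (mod 8), (2 / 5981) = -1, and (2 / 5981)^2 = +1. Now have (147 / 5981).
5981 ≡ 1 (mod 4), so quadratic reciprocity gives (147 / 5981) = (5981 / 147). Reduce: 5981 ≡ 101 (mod 147). Now have (101 / 147).
101 ≡ 1 (mod 4), so quadratic reciprocity gives (101 / 147) = (147 / 101). Reduce: 147 ≡ 46 (mod 101). Now have (46 / 101).
Factor out 2: 46 = 2·23. Since 101 ≡ 5 (mod 8), (2 / 101) = -1. Now have -(23 / 101).
101 ≡ 1 (mod 4), so quadratic reciprocity gives (23 / 101) = (101 / 23). Reduce: 101 ≡ 9 (mod 23). Now have -(9 / 23).
9 ≡ 1 (mod 4), so quadratic reciprocity gives (9 / 23) = (23 / 9). Reduce: 23 ≡ 5 (mod 9). Now have -(5 / 9).
5 ≡ 1 (mod 4), so quadratic reciprocity gives (5 / 9) = (9 / 5). Reduce: 9 ≡ 4 (mod 5). Now have -(4 / 5).
Factor out 2: 4 = 2^2. Since 5 ≡ 5 (mod 8), (2 / 5) = -1, and (2 / 5)^2 = +1. Now have -(1 / 5).
(1 / 5) = 1. Collecting the sign factors: -1.

-1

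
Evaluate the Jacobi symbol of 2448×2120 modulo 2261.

0

By multiplicativity, (2448·2120/2261) = (2448/2261)·(2120/2261).
First factor (2448/2261):
Reduce the numerator: 2448 ≡ 187 (mod 2261), so (2448/2261) = (187/2261).
2261 ≡ 1 (mod 4), so quadratic reciprocity gives (187/2261) = (2261/187). Reduce: 2261 ≡ 17 (mod 187). Now have (17/187).
17 ≡ 1 (mod 4), so quadratic reciprocity gives (17/187) = (187/17). Reduce: 187 ≡ 0 (mod 17). Now have (0/17).
The numerator is now 0 with denominator 17 > 1: the symbol is 0.
Second factor (2120/2261):
Factor out 2: 2120 = 2^3·265. Since 2261 ≡ 5 (mod 8), (2/2261) = -1, and (2/2261)^3 = -1. Now have -(265/2261).
265 ≡ 1 (mod 4), so quadratic reciprocity gives (265/2261) = (2261/265). Reduce: 2261 ≡ 141 (mod 265). Now have -(141/265).
141 ≡ 1 (mod 4), so quadratic reciprocity gives (141/265) = (265/141). Reduce: 265 ≡ 124 (mod 141). Now have -(124/141).
Factor out 2: 124 = 2^2·31. Since 141 ≡ 5 (mod 8), (2/141) = -1, and (2/141)^2 = +1. Now have -(31/141).
141 ≡ 1 (mod 4), so quadratic reciprocity gives (31/141) = (141/31). Reduce: 141 ≡ 17 (mod 31). Now have -(17/31).
17 ≡ 1 (mod 4), so quadratic reciprocity gives (17/31) = (31/17). Reduce: 31 ≡ 14 (mod 17). Now have -(14/17).
Factor out 2: 14 = 2·7. Since 17 ≡ 1 (mod 8), (2/17) = +1. Now have -(7/17).
17 ≡ 1 (mod 4), so quadratic reciprocity gives (7/17) = (17/7). Reduce: 17 ≡ 3 (mod 7). Now have -(3/7).
Both 3 ≡ 3 and 7 ≡ 3 (mod 4), so reciprocity gives (3/7) = -(7/3). Reduce: 7 ≡ 1 (mod 3). Now have (1/3).
(1/3) = 1. Collecting the sign factors: 1.
Product: (0)·(1) = 0.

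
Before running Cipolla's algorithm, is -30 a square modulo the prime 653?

no

Reduce the numerator: -30 ≡ 623 (mod 653), so (-30/653) = (623/653).
653 ≡ 1 (mod 4), so quadratic reciprocity gives (623/653) = (653/623). Reduce: 653 ≡ 30 (mod 623). Now have (30/623).
Factor out 2: 30 = 2·15. Since 623 ≡ 7 (mod 8), (2/623) = +1. Now have (15/623).
Both 15 ≡ 3 and 623 ≡ 3 (mod 4), so reciprocity gives (15/623) = -(623/15). Reduce: 623 ≡ 8 (mod 15). Now have -(8/15).
Factor out 2: 8 = 2^3. Since 15 ≡ 7 (mod 8), (2/15) = +1, and (2/15)^3 = +1. Now have -(1/15).
(1/15) = 1. Collecting the sign factors: -1.
(-30/653) = -1, and 653 is prime, so -30 is not a quadratic residue mod 653.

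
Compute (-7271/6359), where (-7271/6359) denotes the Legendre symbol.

(-7271/6359)
  = -(7271/6359)    [6359 ≡ 3 mod 4 ⇒ (-1/6359) = -1]
  = -(912/6359)    [7271 ≡ 912 mod 6359]
  = -(57/6359)    [6359 ≡ 7 mod 8 ⇒ (2/6359)^4 = +1]
  = -(6359/57)    [QR: 57 ≡ 1 mod 4, sign kept]
  = -(32/57)    [6359 ≡ 32 mod 57]
  = -(1/57)    [57 ≡ 1 mod 8 ⇒ (2/57)^5 = +1]
  = -1    [(1/57) = 1]

-1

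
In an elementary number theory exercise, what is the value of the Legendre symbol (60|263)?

-1

(60|263)
  = (15|263)    [263 ≡ 7 mod 8 ⇒ (2|263)^2 = +1]
  = -(263|15)    [QR: both ≡ 3 mod 4, sign flips]
  = -(8|15)    [263 ≡ 8 mod 15]
  = -(1|15)    [15 ≡ 7 mod 8 ⇒ (2|15)^3 = +1]
  = -1    [(1|15) = 1]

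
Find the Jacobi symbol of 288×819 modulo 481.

By multiplicativity, (288·819/481) = (288/481)·(819/481).
First factor (288/481):
(288/481)
  = (9/481)    [481 ≡ 1 mod 8 ⇒ (2/481)^5 = +1]
  = (481/9)    [QR: 9 ≡ 1 mod 4, sign kept]
  = (4/9)    [481 ≡ 4 mod 9]
  = (1/9)    [9 ≡ 1 mod 8 ⇒ (2/9)^2 = +1]
  = 1    [(1/9) = 1]
Second factor (819/481):
(819/481)
  = (338/481)    [819 ≡ 338 mod 481]
  = (169/481)    [481 ≡ 1 mod 8 ⇒ (2/481) = +1]
  = (481/169)    [QR: 169 ≡ 1 mod 4, sign kept]
  = (143/169)    [481 ≡ 143 mod 169]
  = (169/143)    [QR: 169 ≡ 1 mod 4, sign kept]
  = (26/143)    [169 ≡ 26 mod 143]
  = (13/143)    [143 ≡ 7 mod 8 ⇒ (2/143) = +1]
  = (143/13)    [QR: 13 ≡ 1 mod 4, sign kept]
  = (0/13)    [143 ≡ 0 mod 13]
  = 0    [numerator 0, gcd > 1]
Product: (1)·(0) = 0.

0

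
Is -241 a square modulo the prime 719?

no

Reduce the numerator: -241 ≡ 478 (mod 719), so (-241/719) = (478/719).
Factor out 2: 478 = 2·239. Since 719 ≡ 7 (mod 8), (2/719) = +1. Now have (239/719).
Both 239 ≡ 3 and 719 ≡ 3 (mod 4), so reciprocity gives (239/719) = -(719/239). Reduce: 719 ≡ 2 (mod 239). Now have -(2/239).
Factor out 2: 2 = 2. Since 239 ≡ 7 (mod 8), (2/239) = +1. Now have -(1/239).
(1/239) = 1. Collecting the sign factors: -1.
(-241/719) = -1, and 719 is prime, so -241 is not a quadratic residue mod 719.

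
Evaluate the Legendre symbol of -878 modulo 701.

1

Reduce the numerator: -878 ≡ 524 (mod 701), so (-878 / 701) = (524 / 701).
Factor out 2: 524 = 2^2·131. Since 701 ≡ 5 (mod 8), (2 / 701) = -1, and (2 / 701)^2 = +1. Now have (131 / 701).
701 ≡ 1 (mod 4), so quadratic reciprocity gives (131 / 701) = (701 / 131). Reduce: 701 ≡ 46 (mod 131). Now have (46 / 131).
Factor out 2: 46 = 2·23. Since 131 ≡ 3 (mod 8), (2 / 131) = -1. Now have -(23 / 131).
Both 23 ≡ 3 and 131 ≡ 3 (mod 4), so reciprocity gives (23 / 131) = -(131 / 23). Reduce: 131 ≡ 16 (mod 23). Now have (16 / 23).
Factor out 2: 16 = 2^4. Since 23 ≡ 7 (mod 8), (2 / 23) = +1, and (2 / 23)^4 = +1. Now have (1 / 23).
(1 / 23) = 1. Collecting the sign factors: 1.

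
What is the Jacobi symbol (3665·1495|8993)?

0

By multiplicativity, (3665·1495|8993) = (3665|8993)·(1495|8993).
First factor (3665|8993):
3665 ≡ 1 (mod 4), so quadratic reciprocity gives (3665|8993) = (8993|3665). Reduce: 8993 ≡ 1663 (mod 3665). Now have (1663|3665).
3665 ≡ 1 (mod 4), so quadratic reciprocity gives (1663|3665) = (3665|1663). Reduce: 3665 ≡ 339 (mod 1663). Now have (339|1663).
Both 339 ≡ 3 and 1663 ≡ 3 (mod 4), so reciprocity gives (339|1663) = -(1663|339). Reduce: 1663 ≡ 307 (mod 339). Now have -(307|339).
Both 307 ≡ 3 and 339 ≡ 3 (mod 4), so reciprocity gives (307|339) = -(339|307). Reduce: 339 ≡ 32 (mod 307). Now have (32|307).
Factor out 2: 32 = 2^5. Since 307 ≡ 3 (mod 8), (2|307) = -1, and (2|307)^5 = -1. Now have -(1|307).
(1|307) = 1. Collecting the sign factors: -1.
Second factor (1495|8993):
8993 ≡ 1 (mod 4), so quadratic reciprocity gives (1495|8993) = (8993|1495). Reduce: 8993 ≡ 23 (mod 1495). Now have (23|1495).
Both 23 ≡ 3 and 1495 ≡ 3 (mod 4), so reciprocity gives (23|1495) = -(1495|23). Reduce: 1495 ≡ 0 (mod 23). Now have -(0|23).
The numerator is now 0 with denominator 23 > 1: the symbol is 0.
Product: (-1)·(0) = 0.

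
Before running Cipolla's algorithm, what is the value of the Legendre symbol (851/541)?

-1

Reduce the numerator: 851 ≡ 310 (mod 541), so (851/541) = (310/541).
Factor out 2: 310 = 2·155. Since 541 ≡ 5 (mod 8), (2/541) = -1. Now have -(155/541).
541 ≡ 1 (mod 4), so quadratic reciprocity gives (155/541) = (541/155). Reduce: 541 ≡ 76 (mod 155). Now have -(76/155).
Factor out 2: 76 = 2^2·19. Since 155 ≡ 3 (mod 8), (2/155) = -1, and (2/155)^2 = +1. Now have -(19/155).
Both 19 ≡ 3 and 155 ≡ 3 (mod 4), so reciprocity gives (19/155) = -(155/19). Reduce: 155 ≡ 3 (mod 19). Now have (3/19).
Both 3 ≡ 3 and 19 ≡ 3 (mod 4), so reciprocity gives (3/19) = -(19/3). Reduce: 19 ≡ 1 (mod 3). Now have -(1/3).
(1/3) = 1. Collecting the sign factors: -1.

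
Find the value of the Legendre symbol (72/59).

-1

(72/59)
  = (13/59)    [72 ≡ 13 mod 59]
  = (59/13)    [QR: 13 ≡ 1 mod 4, sign kept]
  = (7/13)    [59 ≡ 7 mod 13]
  = (13/7)    [QR: 13 ≡ 1 mod 4, sign kept]
  = (6/7)    [13 ≡ 6 mod 7]
  = (3/7)    [7 ≡ 7 mod 8 ⇒ (2/7) = +1]
  = -(7/3)    [QR: both ≡ 3 mod 4, sign flips]
  = -(1/3)    [7 ≡ 1 mod 3]
  = -1    [(1/3) = 1]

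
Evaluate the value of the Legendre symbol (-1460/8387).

(-1460/8387)
  = (6927/8387)    [-1460 ≡ 6927 mod 8387]
  = -(8387/6927)    [QR: both ≡ 3 mod 4, sign flips]
  = -(1460/6927)    [8387 ≡ 1460 mod 6927]
  = -(365/6927)    [6927 ≡ 7 mod 8 ⇒ (2/6927)^2 = +1]
  = -(6927/365)    [QR: 365 ≡ 1 mod 4, sign kept]
  = -(357/365)    [6927 ≡ 357 mod 365]
  = -(365/357)    [QR: 357 ≡ 1 mod 4, sign kept]
  = -(8/357)    [365 ≡ 8 mod 357]
  = (1/357)    [357 ≡ 5 mod 8 ⇒ (2/357)^3 = -1]
  = 1    [(1/357) = 1]

1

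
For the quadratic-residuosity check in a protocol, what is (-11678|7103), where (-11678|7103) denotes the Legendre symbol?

Pull out -1: (-11678|7103) = (-1|7103)·(11678|7103). Since 7103 ≡ 3 (mod 4), (-1|7103) = -1. Now have -(11678|7103).
Reduce the numerator: 11678 ≡ 4575 (mod 7103), so (11678|7103) = (4575|7103).
Both 4575 ≡ 3 and 7103 ≡ 3 (mod 4), so reciprocity gives (4575|7103) = -(7103|4575). Reduce: 7103 ≡ 2528 (mod 4575). Now have (2528|4575).
Factor out 2: 2528 = 2^5·79. Since 4575 ≡ 7 (mod 8), (2|4575) = +1, and (2|4575)^5 = +1. Now have (79|4575).
Both 79 ≡ 3 and 4575 ≡ 3 (mod 4), so reciprocity gives (79|4575) = -(4575|79). Reduce: 4575 ≡ 72 (mod 79). Now have -(72|79).
Factor out 2: 72 = 2^3·9. Since 79 ≡ 7 (mod 8), (2|79) = +1, and (2|79)^3 = +1. Now have -(9|79).
9 ≡ 1 (mod 4), so quadratic reciprocity gives (9|79) = (79|9). Reduce: 79 ≡ 7 (mod 9). Now have -(7|9).
9 ≡ 1 (mod 4), so quadratic reciprocity gives (7|9) = (9|7). Reduce: 9 ≡ 2 (mod 7). Now have -(2|7).
Factor out 2: 2 = 2. Since 7 ≡ 7 (mod 8), (2|7) = +1. Now have -(1|7).
(1|7) = 1. Collecting the sign factors: -1.

-1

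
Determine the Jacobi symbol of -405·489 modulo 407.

By multiplicativity, (-405·489/407) = (-405/407)·(489/407).
First factor (-405/407):
(-405/407)
  = (2/407)    [-405 ≡ 2 mod 407]
  = (1/407)    [407 ≡ 7 mod 8 ⇒ (2/407) = +1]
  = 1    [(1/407) = 1]
Second factor (489/407):
(489/407)
  = (82/407)    [489 ≡ 82 mod 407]
  = (41/407)    [407 ≡ 7 mod 8 ⇒ (2/407) = +1]
  = (407/41)    [QR: 41 ≡ 1 mod 4, sign kept]
  = (38/41)    [407 ≡ 38 mod 41]
  = (19/41)    [41 ≡ 1 mod 8 ⇒ (2/41) = +1]
  = (41/19)    [QR: 41 ≡ 1 mod 4, sign kept]
  = (3/19)    [41 ≡ 3 mod 19]
  = -(19/3)    [QR: both ≡ 3 mod 4, sign flips]
  = -(1/3)    [19 ≡ 1 mod 3]
  = -1    [(1/3) = 1]
Product: (1)·(-1) = -1.

-1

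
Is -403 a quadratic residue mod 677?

no

Reduce the numerator: -403 ≡ 274 (mod 677), so (-403/677) = (274/677).
Factor out 2: 274 = 2·137. Since 677 ≡ 5 (mod 8), (2/677) = -1. Now have -(137/677).
137 ≡ 1 (mod 4), so quadratic reciprocity gives (137/677) = (677/137). Reduce: 677 ≡ 129 (mod 137). Now have -(129/137).
129 ≡ 1 (mod 4), so quadratic reciprocity gives (129/137) = (137/129). Reduce: 137 ≡ 8 (mod 129). Now have -(8/129).
Factor out 2: 8 = 2^3. Since 129 ≡ 1 (mod 8), (2/129) = +1, and (2/129)^3 = +1. Now have -(1/129).
(1/129) = 1. Collecting the sign factors: -1.
(-403/677) = -1, and 677 is prime, so -403 is not a quadratic residue mod 677.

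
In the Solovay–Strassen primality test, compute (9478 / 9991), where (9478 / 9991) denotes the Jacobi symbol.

-1

(9478 / 9991)
  = (4739 / 9991)    [9991 ≡ 7 mod 8 ⇒ (2 / 9991) = +1]
  = -(9991 / 4739)    [QR: both ≡ 3 mod 4, sign flips]
  = -(513 / 4739)    [9991 ≡ 513 mod 4739]
  = -(4739 / 513)    [QR: 513 ≡ 1 mod 4, sign kept]
  = -(122 / 513)    [4739 ≡ 122 mod 513]
  = -(61 / 513)    [513 ≡ 1 mod 8 ⇒ (2 / 513) = +1]
  = -(513 / 61)    [QR: 61 ≡ 1 mod 4, sign kept]
  = -(25 / 61)    [513 ≡ 25 mod 61]
  = -(61 / 25)    [QR: 25 ≡ 1 mod 4, sign kept]
  = -(11 / 25)    [61 ≡ 11 mod 25]
  = -(25 / 11)    [QR: 25 ≡ 1 mod 4, sign kept]
  = -(3 / 11)    [25 ≡ 3 mod 11]
  = (11 / 3)    [QR: both ≡ 3 mod 4, sign flips]
  = (2 / 3)    [11 ≡ 2 mod 3]
  = -(1 / 3)    [3 ≡ 3 mod 8 ⇒ (2 / 3) = -1]
  = -1    [(1 / 3) = 1]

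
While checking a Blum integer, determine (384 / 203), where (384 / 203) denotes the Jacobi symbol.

-1

Reduce the numerator: 384 ≡ 181 (mod 203), so (384 / 203) = (181 / 203).
181 ≡ 1 (mod 4), so quadratic reciprocity gives (181 / 203) = (203 / 181). Reduce: 203 ≡ 22 (mod 181). Now have (22 / 181).
Factor out 2: 22 = 2·11. Since 181 ≡ 5 (mod 8), (2 / 181) = -1. Now have -(11 / 181).
181 ≡ 1 (mod 4), so quadratic reciprocity gives (11 / 181) = (181 / 11). Reduce: 181 ≡ 5 (mod 11). Now have -(5 / 11).
5 ≡ 1 (mod 4), so quadratic reciprocity gives (5 / 11) = (11 / 5). Reduce: 11 ≡ 1 (mod 5). Now have -(1 / 5).
(1 / 5) = 1. Collecting the sign factors: -1.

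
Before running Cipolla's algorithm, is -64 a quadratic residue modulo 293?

Pull out -1: (-64/293) = (-1/293)·(64/293). Since 293 ≡ 1 (mod 4), (-1/293) = +1. Now have (64/293).
Factor out 2: 64 = 2^6. Since 293 ≡ 5 (mod 8), (2/293) = -1, and (2/293)^6 = +1. Now have (1/293).
(1/293) = 1. Collecting the sign factors: 1.
(-64/293) = 1, and 293 is prime, so -64 is a quadratic residue mod 293.

yes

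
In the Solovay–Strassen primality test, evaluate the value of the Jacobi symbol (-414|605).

1

Reduce the numerator: -414 ≡ 191 (mod 605), so (-414|605) = (191|605).
605 ≡ 1 (mod 4), so quadratic reciprocity gives (191|605) = (605|191). Reduce: 605 ≡ 32 (mod 191). Now have (32|191).
Factor out 2: 32 = 2^5. Since 191 ≡ 7 (mod 8), (2|191) = +1, and (2|191)^5 = +1. Now have (1|191).
(1|191) = 1. Collecting the sign factors: 1.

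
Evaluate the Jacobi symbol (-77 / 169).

1

Pull out -1: (-77 / 169) = (-1 / 169)·(77 / 169). Since 169 ≡ 1 (mod 4), (-1 / 169) = +1. Now have (77 / 169).
77 ≡ 1 (mod 4), so quadratic reciprocity gives (77 / 169) = (169 / 77). Reduce: 169 ≡ 15 (mod 77). Now have (15 / 77).
77 ≡ 1 (mod 4), so quadratic reciprocity gives (15 / 77) = (77 / 15). Reduce: 77 ≡ 2 (mod 15). Now have (2 / 15).
Factor out 2: 2 = 2. Since 15 ≡ 7 (mod 8), (2 / 15) = +1. Now have (1 / 15).
(1 / 15) = 1. Collecting the sign factors: 1.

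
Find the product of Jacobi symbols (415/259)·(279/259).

By multiplicativity, (415·279/259) = (415/259)·(279/259).
First factor (415/259):
Reduce the numerator: 415 ≡ 156 (mod 259), so (415/259) = (156/259).
Factor out 2: 156 = 2^2·39. Since 259 ≡ 3 (mod 8), (2/259) = -1, and (2/259)^2 = +1. Now have (39/259).
Both 39 ≡ 3 and 259 ≡ 3 (mod 4), so reciprocity gives (39/259) = -(259/39). Reduce: 259 ≡ 25 (mod 39). Now have -(25/39).
25 ≡ 1 (mod 4), so quadratic reciprocity gives (25/39) = (39/25). Reduce: 39 ≡ 14 (mod 25). Now have -(14/25).
Factor out 2: 14 = 2·7. Since 25 ≡ 1 (mod 8), (2/25) = +1. Now have -(7/25).
25 ≡ 1 (mod 4), so quadratic reciprocity gives (7/25) = (25/7). Reduce: 25 ≡ 4 (mod 7). Now have -(4/7).
Factor out 2: 4 = 2^2. Since 7 ≡ 7 (mod 8), (2/7) = +1, and (2/7)^2 = +1. Now have -(1/7).
(1/7) = 1. Collecting the sign factors: -1.
Second factor (279/259):
Reduce the numerator: 279 ≡ 20 (mod 259), so (279/259) = (20/259).
Factor out 2: 20 = 2^2·5. Since 259 ≡ 3 (mod 8), (2/259) = -1, and (2/259)^2 = +1. Now have (5/259).
5 ≡ 1 (mod 4), so quadratic reciprocity gives (5/259) = (259/5). Reduce: 259 ≡ 4 (mod 5). Now have (4/5).
Factor out 2: 4 = 2^2. Since 5 ≡ 5 (mod 8), (2/5) = -1, and (2/5)^2 = +1. Now have (1/5).
(1/5) = 1. Collecting the sign factors: 1.
Product: (-1)·(1) = -1.

-1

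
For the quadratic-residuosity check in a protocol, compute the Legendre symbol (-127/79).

1

Pull out -1: (-127/79) = (-1/79)·(127/79). Since 79 ≡ 3 (mod 4), (-1/79) = -1. Now have -(127/79).
Reduce the numerator: 127 ≡ 48 (mod 79), so (127/79) = (48/79).
Factor out 2: 48 = 2^4·3. Since 79 ≡ 7 (mod 8), (2/79) = +1, and (2/79)^4 = +1. Now have -(3/79).
Both 3 ≡ 3 and 79 ≡ 3 (mod 4), so reciprocity gives (3/79) = -(79/3). Reduce: 79 ≡ 1 (mod 3). Now have (1/3).
(1/3) = 1. Collecting the sign factors: 1.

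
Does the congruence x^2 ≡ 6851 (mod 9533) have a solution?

yes

9533 ≡ 1 (mod 4), so quadratic reciprocity gives (6851/9533) = (9533/6851). Reduce: 9533 ≡ 2682 (mod 6851). Now have (2682/6851).
Factor out 2: 2682 = 2·1341. Since 6851 ≡ 3 (mod 8), (2/6851) = -1. Now have -(1341/6851).
1341 ≡ 1 (mod 4), so quadratic reciprocity gives (1341/6851) = (6851/1341). Reduce: 6851 ≡ 146 (mod 1341). Now have -(146/1341).
Factor out 2: 146 = 2·73. Since 1341 ≡ 5 (mod 8), (2/1341) = -1. Now have (73/1341).
73 ≡ 1 (mod 4), so quadratic reciprocity gives (73/1341) = (1341/73). Reduce: 1341 ≡ 27 (mod 73). Now have (27/73).
73 ≡ 1 (mod 4), so quadratic reciprocity gives (27/73) = (73/27). Reduce: 73 ≡ 19 (mod 27). Now have (19/27).
Both 19 ≡ 3 and 27 ≡ 3 (mod 4), so reciprocity gives (19/27) = -(27/19). Reduce: 27 ≡ 8 (mod 19). Now have -(8/19).
Factor out 2: 8 = 2^3. Since 19 ≡ 3 (mod 8), (2/19) = -1, and (2/19)^3 = -1. Now have (1/19).
(1/19) = 1. Collecting the sign factors: 1.
(6851/9533) = 1, and 9533 is prime, so 6851 is a quadratic residue mod 9533.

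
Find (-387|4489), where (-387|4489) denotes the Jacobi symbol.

1

(-387|4489)
  = (387|4489)    [4489 ≡ 1 mod 4 ⇒ (-1|4489) = +1]
  = (4489|387)    [QR: 4489 ≡ 1 mod 4, sign kept]
  = (232|387)    [4489 ≡ 232 mod 387]
  = -(29|387)    [387 ≡ 3 mod 8 ⇒ (2|387)^3 = -1]
  = -(387|29)    [QR: 29 ≡ 1 mod 4, sign kept]
  = -(10|29)    [387 ≡ 10 mod 29]
  = (5|29)    [29 ≡ 5 mod 8 ⇒ (2|29) = -1]
  = (29|5)    [QR: 5 ≡ 1 mod 4, sign kept]
  = (4|5)    [29 ≡ 4 mod 5]
  = (1|5)    [5 ≡ 5 mod 8 ⇒ (2|5)^2 = +1]
  = 1    [(1|5) = 1]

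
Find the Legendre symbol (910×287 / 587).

1

By multiplicativity, (910·287 / 587) = (910 / 587)·(287 / 587).
First factor (910 / 587):
Reduce the numerator: 910 ≡ 323 (mod 587), so (910 / 587) = (323 / 587).
Both 323 ≡ 3 and 587 ≡ 3 (mod 4), so reciprocity gives (323 / 587) = -(587 / 323). Reduce: 587 ≡ 264 (mod 323). Now have -(264 / 323).
Factor out 2: 264 = 2^3·33. Since 323 ≡ 3 (mod 8), (2 / 323) = -1, and (2 / 323)^3 = -1. Now have (33 / 323).
33 ≡ 1 (mod 4), so quadratic reciprocity gives (33 / 323) = (323 / 33). Reduce: 323 ≡ 26 (mod 33). Now have (26 / 33).
Factor out 2: 26 = 2·13. Since 33 ≡ 1 (mod 8), (2 / 33) = +1. Now have (13 / 33).
13 ≡ 1 (mod 4), so quadratic reciprocity gives (13 / 33) = (33 / 13). Reduce: 33 ≡ 7 (mod 13). Now have (7 / 13).
13 ≡ 1 (mod 4), so quadratic reciprocity gives (7 / 13) = (13 / 7). Reduce: 13 ≡ 6 (mod 7). Now have (6 / 7).
Factor out 2: 6 = 2·3. Since 7 ≡ 7 (mod 8), (2 / 7) = +1. Now have (3 / 7).
Both 3 ≡ 3 and 7 ≡ 3 (mod 4), so reciprocity gives (3 / 7) = -(7 / 3). Reduce: 7 ≡ 1 (mod 3). Now have -(1 / 3).
(1 / 3) = 1. Collecting the sign factors: -1.
Second factor (287 / 587):
Both 287 ≡ 3 and 587 ≡ 3 (mod 4), so reciprocity gives (287 / 587) = -(587 / 287). Reduce: 587 ≡ 13 (mod 287). Now have -(13 / 287).
13 ≡ 1 (mod 4), so quadratic reciprocity gives (13 / 287) = (287 / 13). Reduce: 287 ≡ 1 (mod 13). Now have -(1 / 13).
(1 / 13) = 1. Collecting the sign factors: -1.
Product: (-1)·(-1) = 1.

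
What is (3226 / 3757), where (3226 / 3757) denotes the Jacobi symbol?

Factor out 2: 3226 = 2·1613. Since 3757 ≡ 5 (mod 8), (2 / 3757) = -1. Now have -(1613 / 3757).
1613 ≡ 1 (mod 4), so quadratic reciprocity gives (1613 / 3757) = (3757 / 1613). Reduce: 3757 ≡ 531 (mod 1613). Now have -(531 / 1613).
1613 ≡ 1 (mod 4), so quadratic reciprocity gives (531 / 1613) = (1613 / 531). Reduce: 1613 ≡ 20 (mod 531). Now have -(20 / 531).
Factor out 2: 20 = 2^2·5. Since 531 ≡ 3 (mod 8), (2 / 531) = -1, and (2 / 531)^2 = +1. Now have -(5 / 531).
5 ≡ 1 (mod 4), so quadratic reciprocity gives (5 / 531) = (531 / 5). Reduce: 531 ≡ 1 (mod 5). Now have -(1 / 5).
(1 / 5) = 1. Collecting the sign factors: -1.

-1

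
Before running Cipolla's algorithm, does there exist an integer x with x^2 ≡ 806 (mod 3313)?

(806|3313)
  = (403|3313)    [3313 ≡ 1 mod 8 ⇒ (2|3313) = +1]
  = (3313|403)    [QR: 3313 ≡ 1 mod 4, sign kept]
  = (89|403)    [3313 ≡ 89 mod 403]
  = (403|89)    [QR: 89 ≡ 1 mod 4, sign kept]
  = (47|89)    [403 ≡ 47 mod 89]
  = (89|47)    [QR: 89 ≡ 1 mod 4, sign kept]
  = (42|47)    [89 ≡ 42 mod 47]
  = (21|47)    [47 ≡ 7 mod 8 ⇒ (2|47) = +1]
  = (47|21)    [QR: 21 ≡ 1 mod 4, sign kept]
  = (5|21)    [47 ≡ 5 mod 21]
  = (21|5)    [QR: 5 ≡ 1 mod 4, sign kept]
  = (1|5)    [21 ≡ 1 mod 5]
  = 1    [(1|5) = 1]
(806|3313) = 1, and 3313 is prime, so 806 is a quadratic residue mod 3313.

yes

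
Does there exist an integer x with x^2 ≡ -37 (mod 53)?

yes

(-37|53)
  = (37|53)    [53 ≡ 1 mod 4 ⇒ (-1|53) = +1]
  = (53|37)    [QR: 37 ≡ 1 mod 4, sign kept]
  = (16|37)    [53 ≡ 16 mod 37]
  = (1|37)    [37 ≡ 5 mod 8 ⇒ (2|37)^4 = +1]
  = 1    [(1|37) = 1]
The Legendre symbol is 1, so x^2 ≡ -37 (mod 53) has solution.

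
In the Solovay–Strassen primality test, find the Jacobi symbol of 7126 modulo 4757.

-1

(7126|4757)
  = (2369|4757)    [7126 ≡ 2369 mod 4757]
  = (4757|2369)    [QR: 2369 ≡ 1 mod 4, sign kept]
  = (19|2369)    [4757 ≡ 19 mod 2369]
  = (2369|19)    [QR: 2369 ≡ 1 mod 4, sign kept]
  = (13|19)    [2369 ≡ 13 mod 19]
  = (19|13)    [QR: 13 ≡ 1 mod 4, sign kept]
  = (6|13)    [19 ≡ 6 mod 13]
  = -(3|13)    [13 ≡ 5 mod 8 ⇒ (2|13) = -1]
  = -(13|3)    [QR: 13 ≡ 1 mod 4, sign kept]
  = -(1|3)    [13 ≡ 1 mod 3]
  = -1    [(1|3) = 1]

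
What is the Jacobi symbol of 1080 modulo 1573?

1

Factor out 2: 1080 = 2^3·135. Since 1573 ≡ 5 (mod 8), (2|1573) = -1, and (2|1573)^3 = -1. Now have -(135|1573).
1573 ≡ 1 (mod 4), so quadratic reciprocity gives (135|1573) = (1573|135). Reduce: 1573 ≡ 88 (mod 135). Now have -(88|135).
Factor out 2: 88 = 2^3·11. Since 135 ≡ 7 (mod 8), (2|135) = +1, and (2|135)^3 = +1. Now have -(11|135).
Both 11 ≡ 3 and 135 ≡ 3 (mod 4), so reciprocity gives (11|135) = -(135|11). Reduce: 135 ≡ 3 (mod 11). Now have (3|11).
Both 3 ≡ 3 and 11 ≡ 3 (mod 4), so reciprocity gives (3|11) = -(11|3). Reduce: 11 ≡ 2 (mod 3). Now have -(2|3).
Factor out 2: 2 = 2. Since 3 ≡ 3 (mod 8), (2|3) = -1. Now have (1|3).
(1|3) = 1. Collecting the sign factors: 1.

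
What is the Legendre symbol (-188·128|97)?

1

By multiplicativity, (-188·128|97) = (-188|97)·(128|97).
First factor (-188|97):
Pull out -1: (-188|97) = (-1|97)·(188|97). Since 97 ≡ 1 (mod 4), (-1|97) = +1. Now have (188|97).
Reduce the numerator: 188 ≡ 91 (mod 97), so (188|97) = (91|97).
97 ≡ 1 (mod 4), so quadratic reciprocity gives (91|97) = (97|91). Reduce: 97 ≡ 6 (mod 91). Now have (6|91).
Factor out 2: 6 = 2·3. Since 91 ≡ 3 (mod 8), (2|91) = -1. Now have -(3|91).
Both 3 ≡ 3 and 91 ≡ 3 (mod 4), so reciprocity gives (3|91) = -(91|3). Reduce: 91 ≡ 1 (mod 3). Now have (1|3).
(1|3) = 1. Collecting the sign factors: 1.
Second factor (128|97):
Reduce the numerator: 128 ≡ 31 (mod 97), so (128|97) = (31|97).
97 ≡ 1 (mod 4), so quadratic reciprocity gives (31|97) = (97|31). Reduce: 97 ≡ 4 (mod 31). Now have (4|31).
Factor out 2: 4 = 2^2. Since 31 ≡ 7 (mod 8), (2|31) = +1, and (2|31)^2 = +1. Now have (1|31).
(1|31) = 1. Collecting the sign factors: 1.
Product: (1)·(1) = 1.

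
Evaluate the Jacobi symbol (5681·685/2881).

By multiplicativity, (5681·685/2881) = (5681/2881)·(685/2881).
First factor (5681/2881):
Reduce the numerator: 5681 ≡ 2800 (mod 2881), so (5681/2881) = (2800/2881).
Factor out 2: 2800 = 2^4·175. Since 2881 ≡ 1 (mod 8), (2/2881) = +1, and (2/2881)^4 = +1. Now have (175/2881).
2881 ≡ 1 (mod 4), so quadratic reciprocity gives (175/2881) = (2881/175). Reduce: 2881 ≡ 81 (mod 175). Now have (81/175).
81 ≡ 1 (mod 4), so quadratic reciprocity gives (81/175) = (175/81). Reduce: 175 ≡ 13 (mod 81). Now have (13/81).
13 ≡ 1 (mod 4), so quadratic reciprocity gives (13/81) = (81/13). Reduce: 81 ≡ 3 (mod 13). Now have (3/13).
13 ≡ 1 (mod 4), so quadratic reciprocity gives (3/13) = (13/3). Reduce: 13 ≡ 1 (mod 3). Now have (1/3).
(1/3) = 1. Collecting the sign factors: 1.
Second factor (685/2881):
685 ≡ 1 (mod 4), so quadratic reciprocity gives (685/2881) = (2881/685). Reduce: 2881 ≡ 141 (mod 685). Now have (141/685).
141 ≡ 1 (mod 4), so quadratic reciprocity gives (141/685) = (685/141). Reduce: 685 ≡ 121 (mod 141). Now have (121/141).
121 ≡ 1 (mod 4), so quadratic reciprocity gives (121/141) = (141/121). Reduce: 141 ≡ 20 (mod 121). Now have (20/121).
Factor out 2: 20 = 2^2·5. Since 121 ≡ 1 (mod 8), (2/121) = +1, and (2/121)^2 = +1. Now have (5/121).
5 ≡ 1 (mod 4), so quadratic reciprocity gives (5/121) = (121/5). Reduce: 121 ≡ 1 (mod 5). Now have (1/5).
(1/5) = 1. Collecting the sign factors: 1.
Product: (1)·(1) = 1.

1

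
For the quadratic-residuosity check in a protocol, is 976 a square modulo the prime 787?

(976/787)
  = (189/787)    [976 ≡ 189 mod 787]
  = (787/189)    [QR: 189 ≡ 1 mod 4, sign kept]
  = (31/189)    [787 ≡ 31 mod 189]
  = (189/31)    [QR: 189 ≡ 1 mod 4, sign kept]
  = (3/31)    [189 ≡ 3 mod 31]
  = -(31/3)    [QR: both ≡ 3 mod 4, sign flips]
  = -(1/3)    [31 ≡ 1 mod 3]
  = -1    [(1/3) = 1]
(976/787) = -1, and 787 is prime, so 976 is not a quadratic residue mod 787.

no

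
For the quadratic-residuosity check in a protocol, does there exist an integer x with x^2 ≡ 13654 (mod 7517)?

no

Reduce the numerator: 13654 ≡ 6137 (mod 7517), so (13654/7517) = (6137/7517).
6137 ≡ 1 (mod 4), so quadratic reciprocity gives (6137/7517) = (7517/6137). Reduce: 7517 ≡ 1380 (mod 6137). Now have (1380/6137).
Factor out 2: 1380 = 2^2·345. Since 6137 ≡ 1 (mod 8), (2/6137) = +1, and (2/6137)^2 = +1. Now have (345/6137).
345 ≡ 1 (mod 4), so quadratic reciprocity gives (345/6137) = (6137/345). Reduce: 6137 ≡ 272 (mod 345). Now have (272/345).
Factor out 2: 272 = 2^4·17. Since 345 ≡ 1 (mod 8), (2/345) = +1, and (2/345)^4 = +1. Now have (17/345).
17 ≡ 1 (mod 4), so quadratic reciprocity gives (17/345) = (345/17). Reduce: 345 ≡ 5 (mod 17). Now have (5/17).
5 ≡ 1 (mod 4), so quadratic reciprocity gives (5/17) = (17/5). Reduce: 17 ≡ 2 (mod 5). Now have (2/5).
Factor out 2: 2 = 2. Since 5 ≡ 5 (mod 8), (2/5) = -1. Now have -(1/5).
(1/5) = 1. Collecting the sign factors: -1.
(13654/7517) = -1, and 7517 is prime, so 13654 is not a quadratic residue mod 7517.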